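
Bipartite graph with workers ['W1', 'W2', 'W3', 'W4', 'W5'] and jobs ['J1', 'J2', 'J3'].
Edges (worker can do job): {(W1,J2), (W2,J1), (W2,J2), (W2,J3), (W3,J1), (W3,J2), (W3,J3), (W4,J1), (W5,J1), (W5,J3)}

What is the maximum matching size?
Maximum matching size = 3

Maximum matching: {(W3,J2), (W4,J1), (W5,J3)}
Size: 3

This assigns 3 workers to 3 distinct jobs.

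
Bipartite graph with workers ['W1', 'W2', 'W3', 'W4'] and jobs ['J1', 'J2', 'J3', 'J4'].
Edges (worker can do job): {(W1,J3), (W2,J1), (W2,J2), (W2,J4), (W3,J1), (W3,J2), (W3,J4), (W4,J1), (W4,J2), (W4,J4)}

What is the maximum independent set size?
Maximum independent set = 4

By König's theorem:
- Min vertex cover = Max matching = 4
- Max independent set = Total vertices - Min vertex cover
- Max independent set = 8 - 4 = 4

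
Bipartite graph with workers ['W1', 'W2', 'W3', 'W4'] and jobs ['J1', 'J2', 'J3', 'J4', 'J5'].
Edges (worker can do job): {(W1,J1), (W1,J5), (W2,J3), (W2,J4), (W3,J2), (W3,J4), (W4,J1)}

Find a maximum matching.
Matching: {(W1,J5), (W2,J3), (W3,J4), (W4,J1)}

Maximum matching (size 4):
  W1 → J5
  W2 → J3
  W3 → J4
  W4 → J1

Each worker is assigned to at most one job, and each job to at most one worker.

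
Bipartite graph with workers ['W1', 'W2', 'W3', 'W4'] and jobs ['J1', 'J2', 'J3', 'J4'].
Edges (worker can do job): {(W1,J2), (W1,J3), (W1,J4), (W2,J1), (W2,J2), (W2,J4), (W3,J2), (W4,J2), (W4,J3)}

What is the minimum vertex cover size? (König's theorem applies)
Minimum vertex cover size = 4

By König's theorem: in bipartite graphs,
min vertex cover = max matching = 4

Maximum matching has size 4, so minimum vertex cover also has size 4.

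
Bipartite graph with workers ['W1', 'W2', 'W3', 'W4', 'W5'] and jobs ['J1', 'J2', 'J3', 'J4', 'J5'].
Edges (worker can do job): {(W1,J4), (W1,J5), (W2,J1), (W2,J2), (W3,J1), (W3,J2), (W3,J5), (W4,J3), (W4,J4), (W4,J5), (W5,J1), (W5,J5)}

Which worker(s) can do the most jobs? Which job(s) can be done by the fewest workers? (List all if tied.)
Most versatile: W3, W4 (3 jobs); Least covered: J3 (1 workers)

Worker degrees (jobs they can do): W1:2, W2:2, W3:3, W4:3, W5:2
Job degrees (workers who can do it): J1:3, J2:2, J3:1, J4:2, J5:4

Maximum worker degree is 3, achieved by: W3, W4
Minimum job degree is 1, achieved by: J3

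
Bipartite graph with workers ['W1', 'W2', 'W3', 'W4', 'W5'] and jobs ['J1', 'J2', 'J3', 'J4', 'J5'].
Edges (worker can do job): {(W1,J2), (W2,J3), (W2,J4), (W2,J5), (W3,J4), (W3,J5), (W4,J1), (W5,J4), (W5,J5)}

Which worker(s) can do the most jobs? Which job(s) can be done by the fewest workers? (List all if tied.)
Most versatile: W2 (3 jobs); Least covered: J1, J2, J3 (1 workers)

Worker degrees (jobs they can do): W1:1, W2:3, W3:2, W4:1, W5:2
Job degrees (workers who can do it): J1:1, J2:1, J3:1, J4:3, J5:3

Maximum worker degree is 3, achieved by: W2
Minimum job degree is 1, achieved by: J1, J2, J3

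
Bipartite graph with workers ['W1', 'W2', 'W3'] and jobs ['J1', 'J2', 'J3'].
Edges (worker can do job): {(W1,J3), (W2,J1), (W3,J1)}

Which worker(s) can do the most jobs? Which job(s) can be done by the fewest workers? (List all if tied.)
Most versatile: W1, W2, W3 (1 jobs); Least covered: J2 (0 workers)

Worker degrees (jobs they can do): W1:1, W2:1, W3:1
Job degrees (workers who can do it): J1:2, J2:0, J3:1

Maximum worker degree is 1, achieved by: W1, W2, W3
Minimum job degree is 0, achieved by: J2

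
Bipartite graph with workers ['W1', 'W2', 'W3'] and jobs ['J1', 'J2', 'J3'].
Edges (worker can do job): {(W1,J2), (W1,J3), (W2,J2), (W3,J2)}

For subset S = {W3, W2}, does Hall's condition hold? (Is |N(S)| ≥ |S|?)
No: |N(S)| = 1, |S| = 2

Subset S = {W3, W2}
Neighbors N(S) = {J2}

|N(S)| = 1, |S| = 2
Hall's condition: |N(S)| ≥ |S| is NOT satisfied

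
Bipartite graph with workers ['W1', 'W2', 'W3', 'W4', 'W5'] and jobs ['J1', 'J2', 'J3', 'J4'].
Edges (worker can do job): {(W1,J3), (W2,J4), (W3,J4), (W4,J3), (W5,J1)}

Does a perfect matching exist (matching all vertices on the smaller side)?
No, maximum matching has size 3 < 4

Maximum matching has size 3, need 4 for perfect matching.
Unmatched workers: ['W1', 'W2']
Unmatched jobs: ['J2']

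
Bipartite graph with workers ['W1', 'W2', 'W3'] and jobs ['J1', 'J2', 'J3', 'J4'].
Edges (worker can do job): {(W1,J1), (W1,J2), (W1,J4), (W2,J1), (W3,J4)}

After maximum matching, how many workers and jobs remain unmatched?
Unmatched: 0 workers, 1 jobs

Maximum matching size: 3
Workers: 3 total, 3 matched, 0 unmatched
Jobs: 4 total, 3 matched, 1 unmatched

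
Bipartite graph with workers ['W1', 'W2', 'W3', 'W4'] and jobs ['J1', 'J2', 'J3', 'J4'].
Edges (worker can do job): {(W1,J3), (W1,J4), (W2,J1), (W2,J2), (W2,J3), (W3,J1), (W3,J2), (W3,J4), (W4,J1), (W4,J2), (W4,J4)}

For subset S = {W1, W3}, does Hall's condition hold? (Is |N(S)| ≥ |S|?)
Yes: |N(S)| = 4, |S| = 2

Subset S = {W1, W3}
Neighbors N(S) = {J1, J2, J3, J4}

|N(S)| = 4, |S| = 2
Hall's condition: |N(S)| ≥ |S| is satisfied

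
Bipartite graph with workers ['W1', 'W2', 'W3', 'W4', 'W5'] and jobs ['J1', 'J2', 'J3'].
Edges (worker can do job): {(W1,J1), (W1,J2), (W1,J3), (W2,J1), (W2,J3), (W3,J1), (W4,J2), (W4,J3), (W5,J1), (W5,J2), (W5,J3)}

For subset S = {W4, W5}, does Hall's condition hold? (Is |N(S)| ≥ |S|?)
Yes: |N(S)| = 3, |S| = 2

Subset S = {W4, W5}
Neighbors N(S) = {J1, J2, J3}

|N(S)| = 3, |S| = 2
Hall's condition: |N(S)| ≥ |S| is satisfied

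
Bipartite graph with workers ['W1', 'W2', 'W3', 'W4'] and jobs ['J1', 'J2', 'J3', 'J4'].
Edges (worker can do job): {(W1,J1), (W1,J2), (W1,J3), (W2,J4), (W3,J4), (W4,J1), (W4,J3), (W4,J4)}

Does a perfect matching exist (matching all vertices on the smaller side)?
No, maximum matching has size 3 < 4

Maximum matching has size 3, need 4 for perfect matching.
Unmatched workers: ['W2']
Unmatched jobs: ['J2']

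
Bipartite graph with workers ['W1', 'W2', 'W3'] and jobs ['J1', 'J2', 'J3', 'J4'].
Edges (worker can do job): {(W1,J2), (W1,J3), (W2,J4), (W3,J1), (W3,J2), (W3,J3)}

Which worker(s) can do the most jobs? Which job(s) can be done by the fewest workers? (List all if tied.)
Most versatile: W3 (3 jobs); Least covered: J1, J4 (1 workers)

Worker degrees (jobs they can do): W1:2, W2:1, W3:3
Job degrees (workers who can do it): J1:1, J2:2, J3:2, J4:1

Maximum worker degree is 3, achieved by: W3
Minimum job degree is 1, achieved by: J1, J4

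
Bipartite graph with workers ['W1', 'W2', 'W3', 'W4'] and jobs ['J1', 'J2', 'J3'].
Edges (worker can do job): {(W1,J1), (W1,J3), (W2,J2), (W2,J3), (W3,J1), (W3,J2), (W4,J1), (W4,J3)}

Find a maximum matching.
Matching: {(W2,J2), (W3,J1), (W4,J3)}

Maximum matching (size 3):
  W2 → J2
  W3 → J1
  W4 → J3

Each worker is assigned to at most one job, and each job to at most one worker.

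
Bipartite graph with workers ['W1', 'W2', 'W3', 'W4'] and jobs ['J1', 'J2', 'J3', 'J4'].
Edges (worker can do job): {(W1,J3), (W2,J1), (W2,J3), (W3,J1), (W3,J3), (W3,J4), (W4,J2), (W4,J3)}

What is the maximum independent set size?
Maximum independent set = 4

By König's theorem:
- Min vertex cover = Max matching = 4
- Max independent set = Total vertices - Min vertex cover
- Max independent set = 8 - 4 = 4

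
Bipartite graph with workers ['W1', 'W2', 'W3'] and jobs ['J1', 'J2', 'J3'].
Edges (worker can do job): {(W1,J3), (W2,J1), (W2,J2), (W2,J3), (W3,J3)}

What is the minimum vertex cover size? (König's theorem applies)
Minimum vertex cover size = 2

By König's theorem: in bipartite graphs,
min vertex cover = max matching = 2

Maximum matching has size 2, so minimum vertex cover also has size 2.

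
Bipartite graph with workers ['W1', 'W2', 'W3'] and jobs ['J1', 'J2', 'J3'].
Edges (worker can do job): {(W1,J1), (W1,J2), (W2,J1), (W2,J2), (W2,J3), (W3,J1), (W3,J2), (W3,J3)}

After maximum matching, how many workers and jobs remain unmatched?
Unmatched: 0 workers, 0 jobs

Maximum matching size: 3
Workers: 3 total, 3 matched, 0 unmatched
Jobs: 3 total, 3 matched, 0 unmatched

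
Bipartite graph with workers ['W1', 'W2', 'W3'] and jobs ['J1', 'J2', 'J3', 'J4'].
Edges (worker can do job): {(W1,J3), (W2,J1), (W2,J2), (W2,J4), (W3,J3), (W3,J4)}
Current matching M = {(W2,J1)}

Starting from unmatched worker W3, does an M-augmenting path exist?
Yes: W3 → J4

An M-augmenting path alternates non-matching / matching edges, starting and ending at unmatched vertices.
Path: W3 → J4
(J4 is unmatched in M, so the path is augmenting.)
Flipping edges along this path would increase |M| from 1 to 2.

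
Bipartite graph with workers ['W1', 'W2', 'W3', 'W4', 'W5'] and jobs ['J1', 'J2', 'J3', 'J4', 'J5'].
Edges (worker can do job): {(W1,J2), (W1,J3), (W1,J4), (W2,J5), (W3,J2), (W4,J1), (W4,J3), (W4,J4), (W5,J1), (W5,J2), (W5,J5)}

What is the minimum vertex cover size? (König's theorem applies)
Minimum vertex cover size = 5

By König's theorem: in bipartite graphs,
min vertex cover = max matching = 5

Maximum matching has size 5, so minimum vertex cover also has size 5.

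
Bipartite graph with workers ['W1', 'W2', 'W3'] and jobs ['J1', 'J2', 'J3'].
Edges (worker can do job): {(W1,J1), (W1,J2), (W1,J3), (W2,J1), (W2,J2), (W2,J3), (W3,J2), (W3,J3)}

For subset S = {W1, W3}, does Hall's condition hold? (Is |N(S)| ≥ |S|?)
Yes: |N(S)| = 3, |S| = 2

Subset S = {W1, W3}
Neighbors N(S) = {J1, J2, J3}

|N(S)| = 3, |S| = 2
Hall's condition: |N(S)| ≥ |S| is satisfied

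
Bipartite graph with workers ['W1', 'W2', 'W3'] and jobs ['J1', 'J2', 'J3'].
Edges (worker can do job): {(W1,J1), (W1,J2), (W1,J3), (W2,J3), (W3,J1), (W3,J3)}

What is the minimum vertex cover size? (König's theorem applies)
Minimum vertex cover size = 3

By König's theorem: in bipartite graphs,
min vertex cover = max matching = 3

Maximum matching has size 3, so minimum vertex cover also has size 3.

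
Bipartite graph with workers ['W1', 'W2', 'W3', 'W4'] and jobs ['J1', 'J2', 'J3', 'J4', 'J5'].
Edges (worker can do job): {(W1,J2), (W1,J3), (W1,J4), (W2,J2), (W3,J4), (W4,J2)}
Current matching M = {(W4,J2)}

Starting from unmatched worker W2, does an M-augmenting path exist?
No augmenting path from W2

Alternating search from W2 reaches jobs: {J2}.
Every reachable job is already matched in M, and following those matched edges back to workers exposes no further unvisited jobs.
No M-augmenting path from W2 exists.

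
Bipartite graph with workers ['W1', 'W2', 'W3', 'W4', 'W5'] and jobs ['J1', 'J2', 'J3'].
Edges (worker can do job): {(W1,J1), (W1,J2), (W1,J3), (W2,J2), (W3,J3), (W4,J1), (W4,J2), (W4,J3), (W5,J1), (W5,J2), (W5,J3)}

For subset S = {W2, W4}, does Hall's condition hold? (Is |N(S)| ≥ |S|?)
Yes: |N(S)| = 3, |S| = 2

Subset S = {W2, W4}
Neighbors N(S) = {J1, J2, J3}

|N(S)| = 3, |S| = 2
Hall's condition: |N(S)| ≥ |S| is satisfied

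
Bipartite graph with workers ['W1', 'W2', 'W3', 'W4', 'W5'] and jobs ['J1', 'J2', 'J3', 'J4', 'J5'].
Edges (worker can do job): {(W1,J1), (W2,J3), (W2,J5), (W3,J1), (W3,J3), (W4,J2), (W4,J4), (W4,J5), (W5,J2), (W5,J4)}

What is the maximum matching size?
Maximum matching size = 5

Maximum matching: {(W1,J1), (W2,J5), (W3,J3), (W4,J2), (W5,J4)}
Size: 5

This assigns 5 workers to 5 distinct jobs.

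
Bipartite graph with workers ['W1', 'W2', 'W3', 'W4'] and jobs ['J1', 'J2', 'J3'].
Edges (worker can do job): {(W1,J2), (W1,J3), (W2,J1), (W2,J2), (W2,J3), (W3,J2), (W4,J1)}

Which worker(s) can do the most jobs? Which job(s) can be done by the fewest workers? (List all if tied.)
Most versatile: W2 (3 jobs); Least covered: J1, J3 (2 workers)

Worker degrees (jobs they can do): W1:2, W2:3, W3:1, W4:1
Job degrees (workers who can do it): J1:2, J2:3, J3:2

Maximum worker degree is 3, achieved by: W2
Minimum job degree is 2, achieved by: J1, J3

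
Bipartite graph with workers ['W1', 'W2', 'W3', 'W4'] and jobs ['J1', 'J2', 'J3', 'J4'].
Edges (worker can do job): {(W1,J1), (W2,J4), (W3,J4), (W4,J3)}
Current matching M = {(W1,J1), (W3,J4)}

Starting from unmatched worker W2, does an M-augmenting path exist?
No augmenting path from W2

Alternating search from W2 reaches jobs: {J4}.
Every reachable job is already matched in M, and following those matched edges back to workers exposes no further unvisited jobs.
No M-augmenting path from W2 exists.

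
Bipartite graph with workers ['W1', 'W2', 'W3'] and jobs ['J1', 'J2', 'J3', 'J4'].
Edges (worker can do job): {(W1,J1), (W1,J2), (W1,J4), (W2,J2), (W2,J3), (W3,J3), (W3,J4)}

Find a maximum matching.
Matching: {(W1,J4), (W2,J2), (W3,J3)}

Maximum matching (size 3):
  W1 → J4
  W2 → J2
  W3 → J3

Each worker is assigned to at most one job, and each job to at most one worker.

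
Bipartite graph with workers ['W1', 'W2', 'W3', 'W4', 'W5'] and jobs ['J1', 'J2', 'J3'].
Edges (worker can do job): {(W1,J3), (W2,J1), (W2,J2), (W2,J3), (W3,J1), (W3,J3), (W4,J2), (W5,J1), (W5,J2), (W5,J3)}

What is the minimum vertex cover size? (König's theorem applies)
Minimum vertex cover size = 3

By König's theorem: in bipartite graphs,
min vertex cover = max matching = 3

Maximum matching has size 3, so minimum vertex cover also has size 3.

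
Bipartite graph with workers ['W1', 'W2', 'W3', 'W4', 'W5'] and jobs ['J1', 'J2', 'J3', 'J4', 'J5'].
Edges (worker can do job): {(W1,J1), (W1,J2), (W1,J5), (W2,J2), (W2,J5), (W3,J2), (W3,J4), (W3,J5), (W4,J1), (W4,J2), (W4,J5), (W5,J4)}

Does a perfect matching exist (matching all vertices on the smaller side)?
No, maximum matching has size 4 < 5

Maximum matching has size 4, need 5 for perfect matching.
Unmatched workers: ['W2']
Unmatched jobs: ['J3']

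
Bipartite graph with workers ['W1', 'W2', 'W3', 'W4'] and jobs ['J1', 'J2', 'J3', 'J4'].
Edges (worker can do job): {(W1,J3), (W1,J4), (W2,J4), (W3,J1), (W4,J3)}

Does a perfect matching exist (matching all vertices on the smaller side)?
No, maximum matching has size 3 < 4

Maximum matching has size 3, need 4 for perfect matching.
Unmatched workers: ['W2']
Unmatched jobs: ['J2']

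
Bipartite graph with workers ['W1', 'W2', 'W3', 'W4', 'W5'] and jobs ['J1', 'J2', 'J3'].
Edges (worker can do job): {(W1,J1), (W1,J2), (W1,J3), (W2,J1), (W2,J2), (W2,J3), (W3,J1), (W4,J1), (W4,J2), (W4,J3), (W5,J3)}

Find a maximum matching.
Matching: {(W3,J1), (W4,J2), (W5,J3)}

Maximum matching (size 3):
  W3 → J1
  W4 → J2
  W5 → J3

Each worker is assigned to at most one job, and each job to at most one worker.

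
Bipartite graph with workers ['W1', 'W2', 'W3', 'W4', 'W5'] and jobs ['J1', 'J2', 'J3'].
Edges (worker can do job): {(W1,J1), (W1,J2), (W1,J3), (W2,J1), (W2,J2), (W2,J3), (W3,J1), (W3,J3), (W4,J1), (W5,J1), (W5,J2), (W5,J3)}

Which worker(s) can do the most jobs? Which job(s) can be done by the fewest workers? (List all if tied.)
Most versatile: W1, W2, W5 (3 jobs); Least covered: J2 (3 workers)

Worker degrees (jobs they can do): W1:3, W2:3, W3:2, W4:1, W5:3
Job degrees (workers who can do it): J1:5, J2:3, J3:4

Maximum worker degree is 3, achieved by: W1, W2, W5
Minimum job degree is 3, achieved by: J2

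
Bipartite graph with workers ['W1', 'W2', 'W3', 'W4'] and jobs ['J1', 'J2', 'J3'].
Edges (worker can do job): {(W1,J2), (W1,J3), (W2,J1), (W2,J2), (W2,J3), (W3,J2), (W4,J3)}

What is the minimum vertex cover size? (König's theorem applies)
Minimum vertex cover size = 3

By König's theorem: in bipartite graphs,
min vertex cover = max matching = 3

Maximum matching has size 3, so minimum vertex cover also has size 3.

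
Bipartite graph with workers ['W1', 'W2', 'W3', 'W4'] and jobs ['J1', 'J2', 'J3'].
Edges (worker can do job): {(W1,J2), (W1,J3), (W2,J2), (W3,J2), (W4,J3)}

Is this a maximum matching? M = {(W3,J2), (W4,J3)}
Yes, size 2 is maximum

Proposed matching has size 2.
Maximum matching size for this graph: 2.

This is a maximum matching.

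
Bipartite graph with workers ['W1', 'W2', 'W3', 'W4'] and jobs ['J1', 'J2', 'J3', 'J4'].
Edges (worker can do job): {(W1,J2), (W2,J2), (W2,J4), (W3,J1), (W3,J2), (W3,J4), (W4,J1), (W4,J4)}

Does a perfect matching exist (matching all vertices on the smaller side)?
No, maximum matching has size 3 < 4

Maximum matching has size 3, need 4 for perfect matching.
Unmatched workers: ['W1']
Unmatched jobs: ['J3']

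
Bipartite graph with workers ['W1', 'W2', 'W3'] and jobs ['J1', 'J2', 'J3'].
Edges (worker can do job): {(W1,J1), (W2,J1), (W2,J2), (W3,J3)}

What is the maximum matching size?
Maximum matching size = 3

Maximum matching: {(W1,J1), (W2,J2), (W3,J3)}
Size: 3

This assigns 3 workers to 3 distinct jobs.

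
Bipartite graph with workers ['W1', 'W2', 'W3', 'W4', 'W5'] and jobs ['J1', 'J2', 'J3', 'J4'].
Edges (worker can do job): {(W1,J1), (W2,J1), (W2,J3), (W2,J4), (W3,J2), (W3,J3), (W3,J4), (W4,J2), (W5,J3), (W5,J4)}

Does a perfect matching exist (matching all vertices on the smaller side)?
Yes, perfect matching exists (size 4)

Perfect matching: {(W1,J1), (W3,J3), (W4,J2), (W5,J4)}
All 4 vertices on the smaller side are matched.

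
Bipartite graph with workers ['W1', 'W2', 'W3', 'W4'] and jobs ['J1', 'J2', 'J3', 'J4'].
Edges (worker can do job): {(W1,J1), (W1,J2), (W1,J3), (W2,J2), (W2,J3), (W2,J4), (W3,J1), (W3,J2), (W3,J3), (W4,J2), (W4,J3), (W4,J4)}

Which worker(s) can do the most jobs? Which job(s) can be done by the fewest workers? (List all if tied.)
Most versatile: W1, W2, W3, W4 (3 jobs); Least covered: J1, J4 (2 workers)

Worker degrees (jobs they can do): W1:3, W2:3, W3:3, W4:3
Job degrees (workers who can do it): J1:2, J2:4, J3:4, J4:2

Maximum worker degree is 3, achieved by: W1, W2, W3, W4
Minimum job degree is 2, achieved by: J1, J4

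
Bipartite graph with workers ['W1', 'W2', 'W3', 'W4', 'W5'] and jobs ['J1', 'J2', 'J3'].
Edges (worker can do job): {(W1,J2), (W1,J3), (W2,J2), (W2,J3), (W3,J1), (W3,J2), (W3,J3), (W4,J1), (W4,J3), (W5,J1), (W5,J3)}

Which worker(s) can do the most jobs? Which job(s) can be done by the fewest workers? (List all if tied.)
Most versatile: W3 (3 jobs); Least covered: J1, J2 (3 workers)

Worker degrees (jobs they can do): W1:2, W2:2, W3:3, W4:2, W5:2
Job degrees (workers who can do it): J1:3, J2:3, J3:5

Maximum worker degree is 3, achieved by: W3
Minimum job degree is 3, achieved by: J1, J2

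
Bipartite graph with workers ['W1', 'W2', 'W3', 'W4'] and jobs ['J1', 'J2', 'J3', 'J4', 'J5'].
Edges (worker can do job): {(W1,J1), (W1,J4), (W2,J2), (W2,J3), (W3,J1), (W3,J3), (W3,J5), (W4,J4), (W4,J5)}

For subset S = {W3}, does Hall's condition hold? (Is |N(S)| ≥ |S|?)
Yes: |N(S)| = 3, |S| = 1

Subset S = {W3}
Neighbors N(S) = {J1, J3, J5}

|N(S)| = 3, |S| = 1
Hall's condition: |N(S)| ≥ |S| is satisfied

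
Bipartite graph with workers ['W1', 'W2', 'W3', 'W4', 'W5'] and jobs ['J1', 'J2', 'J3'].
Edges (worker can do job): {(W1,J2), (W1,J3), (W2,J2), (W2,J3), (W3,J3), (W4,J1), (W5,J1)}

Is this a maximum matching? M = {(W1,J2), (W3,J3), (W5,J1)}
Yes, size 3 is maximum

Proposed matching has size 3.
Maximum matching size for this graph: 3.

This is a maximum matching.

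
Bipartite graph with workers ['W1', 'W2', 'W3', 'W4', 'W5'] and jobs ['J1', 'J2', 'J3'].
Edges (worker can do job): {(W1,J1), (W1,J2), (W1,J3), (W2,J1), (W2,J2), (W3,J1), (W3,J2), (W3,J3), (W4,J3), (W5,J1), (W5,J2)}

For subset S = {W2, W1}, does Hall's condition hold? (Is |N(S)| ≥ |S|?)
Yes: |N(S)| = 3, |S| = 2

Subset S = {W2, W1}
Neighbors N(S) = {J1, J2, J3}

|N(S)| = 3, |S| = 2
Hall's condition: |N(S)| ≥ |S| is satisfied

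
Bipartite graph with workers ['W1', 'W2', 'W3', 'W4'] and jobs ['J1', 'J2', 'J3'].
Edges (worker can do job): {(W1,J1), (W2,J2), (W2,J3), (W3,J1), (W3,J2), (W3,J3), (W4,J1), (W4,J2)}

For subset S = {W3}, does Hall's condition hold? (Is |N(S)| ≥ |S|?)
Yes: |N(S)| = 3, |S| = 1

Subset S = {W3}
Neighbors N(S) = {J1, J2, J3}

|N(S)| = 3, |S| = 1
Hall's condition: |N(S)| ≥ |S| is satisfied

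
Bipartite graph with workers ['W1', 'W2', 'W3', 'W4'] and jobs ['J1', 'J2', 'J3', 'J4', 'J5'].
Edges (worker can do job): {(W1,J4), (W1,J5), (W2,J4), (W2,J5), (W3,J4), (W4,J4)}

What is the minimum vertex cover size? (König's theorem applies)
Minimum vertex cover size = 2

By König's theorem: in bipartite graphs,
min vertex cover = max matching = 2

Maximum matching has size 2, so minimum vertex cover also has size 2.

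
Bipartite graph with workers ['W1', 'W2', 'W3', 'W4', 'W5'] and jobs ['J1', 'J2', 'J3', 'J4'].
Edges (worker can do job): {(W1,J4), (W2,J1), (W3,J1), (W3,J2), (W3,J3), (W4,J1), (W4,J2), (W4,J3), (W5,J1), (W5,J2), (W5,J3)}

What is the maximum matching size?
Maximum matching size = 4

Maximum matching: {(W1,J4), (W3,J1), (W4,J3), (W5,J2)}
Size: 4

This assigns 4 workers to 4 distinct jobs.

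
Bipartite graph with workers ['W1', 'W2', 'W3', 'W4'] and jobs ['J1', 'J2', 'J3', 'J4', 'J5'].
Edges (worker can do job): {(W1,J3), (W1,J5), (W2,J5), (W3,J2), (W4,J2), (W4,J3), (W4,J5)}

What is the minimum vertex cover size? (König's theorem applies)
Minimum vertex cover size = 3

By König's theorem: in bipartite graphs,
min vertex cover = max matching = 3

Maximum matching has size 3, so minimum vertex cover also has size 3.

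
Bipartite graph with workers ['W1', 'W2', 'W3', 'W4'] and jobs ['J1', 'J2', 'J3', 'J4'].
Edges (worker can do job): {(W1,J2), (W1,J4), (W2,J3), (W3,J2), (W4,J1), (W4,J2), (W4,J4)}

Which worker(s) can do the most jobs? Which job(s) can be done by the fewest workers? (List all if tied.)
Most versatile: W4 (3 jobs); Least covered: J1, J3 (1 workers)

Worker degrees (jobs they can do): W1:2, W2:1, W3:1, W4:3
Job degrees (workers who can do it): J1:1, J2:3, J3:1, J4:2

Maximum worker degree is 3, achieved by: W4
Minimum job degree is 1, achieved by: J1, J3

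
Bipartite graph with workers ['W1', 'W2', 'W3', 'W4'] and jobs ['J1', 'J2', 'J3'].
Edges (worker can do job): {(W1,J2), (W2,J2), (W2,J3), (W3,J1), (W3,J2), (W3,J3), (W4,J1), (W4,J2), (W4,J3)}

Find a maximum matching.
Matching: {(W1,J2), (W3,J1), (W4,J3)}

Maximum matching (size 3):
  W1 → J2
  W3 → J1
  W4 → J3

Each worker is assigned to at most one job, and each job to at most one worker.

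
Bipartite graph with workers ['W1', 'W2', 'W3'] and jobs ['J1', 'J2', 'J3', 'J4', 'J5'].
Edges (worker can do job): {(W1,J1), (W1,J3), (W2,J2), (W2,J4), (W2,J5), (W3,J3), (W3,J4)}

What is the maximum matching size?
Maximum matching size = 3

Maximum matching: {(W1,J3), (W2,J2), (W3,J4)}
Size: 3

This assigns 3 workers to 3 distinct jobs.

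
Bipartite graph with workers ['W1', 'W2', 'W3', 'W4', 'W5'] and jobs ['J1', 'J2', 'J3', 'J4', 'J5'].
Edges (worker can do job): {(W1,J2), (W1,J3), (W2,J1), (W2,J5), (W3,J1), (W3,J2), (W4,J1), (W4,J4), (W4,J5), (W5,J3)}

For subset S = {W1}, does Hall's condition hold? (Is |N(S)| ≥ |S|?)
Yes: |N(S)| = 2, |S| = 1

Subset S = {W1}
Neighbors N(S) = {J2, J3}

|N(S)| = 2, |S| = 1
Hall's condition: |N(S)| ≥ |S| is satisfied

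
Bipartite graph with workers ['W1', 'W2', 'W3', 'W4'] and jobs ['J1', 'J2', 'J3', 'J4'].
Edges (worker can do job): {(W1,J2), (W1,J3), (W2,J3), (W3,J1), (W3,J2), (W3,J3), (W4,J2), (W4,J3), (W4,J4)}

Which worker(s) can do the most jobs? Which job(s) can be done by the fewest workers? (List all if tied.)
Most versatile: W3, W4 (3 jobs); Least covered: J1, J4 (1 workers)

Worker degrees (jobs they can do): W1:2, W2:1, W3:3, W4:3
Job degrees (workers who can do it): J1:1, J2:3, J3:4, J4:1

Maximum worker degree is 3, achieved by: W3, W4
Minimum job degree is 1, achieved by: J1, J4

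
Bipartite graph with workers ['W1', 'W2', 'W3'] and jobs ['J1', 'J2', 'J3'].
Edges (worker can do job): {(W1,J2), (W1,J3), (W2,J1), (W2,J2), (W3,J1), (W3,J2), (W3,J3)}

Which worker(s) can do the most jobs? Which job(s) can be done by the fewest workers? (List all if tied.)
Most versatile: W3 (3 jobs); Least covered: J1, J3 (2 workers)

Worker degrees (jobs they can do): W1:2, W2:2, W3:3
Job degrees (workers who can do it): J1:2, J2:3, J3:2

Maximum worker degree is 3, achieved by: W3
Minimum job degree is 2, achieved by: J1, J3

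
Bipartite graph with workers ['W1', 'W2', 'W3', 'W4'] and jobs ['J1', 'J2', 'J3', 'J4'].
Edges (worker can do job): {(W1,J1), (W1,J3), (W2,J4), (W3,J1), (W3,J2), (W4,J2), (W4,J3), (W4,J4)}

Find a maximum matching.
Matching: {(W1,J1), (W2,J4), (W3,J2), (W4,J3)}

Maximum matching (size 4):
  W1 → J1
  W2 → J4
  W3 → J2
  W4 → J3

Each worker is assigned to at most one job, and each job to at most one worker.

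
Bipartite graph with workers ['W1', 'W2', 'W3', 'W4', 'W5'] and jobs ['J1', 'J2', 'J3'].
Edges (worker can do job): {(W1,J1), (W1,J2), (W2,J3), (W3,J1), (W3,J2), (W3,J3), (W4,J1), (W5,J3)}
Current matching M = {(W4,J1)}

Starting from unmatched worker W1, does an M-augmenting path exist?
Yes: W1 → J2

An M-augmenting path alternates non-matching / matching edges, starting and ending at unmatched vertices.
Path: W1 → J2
(J2 is unmatched in M, so the path is augmenting.)
Flipping edges along this path would increase |M| from 1 to 2.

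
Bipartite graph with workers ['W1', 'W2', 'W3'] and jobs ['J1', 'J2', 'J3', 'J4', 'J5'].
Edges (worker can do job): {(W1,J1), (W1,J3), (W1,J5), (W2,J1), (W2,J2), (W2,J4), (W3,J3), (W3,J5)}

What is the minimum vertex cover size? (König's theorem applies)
Minimum vertex cover size = 3

By König's theorem: in bipartite graphs,
min vertex cover = max matching = 3

Maximum matching has size 3, so minimum vertex cover also has size 3.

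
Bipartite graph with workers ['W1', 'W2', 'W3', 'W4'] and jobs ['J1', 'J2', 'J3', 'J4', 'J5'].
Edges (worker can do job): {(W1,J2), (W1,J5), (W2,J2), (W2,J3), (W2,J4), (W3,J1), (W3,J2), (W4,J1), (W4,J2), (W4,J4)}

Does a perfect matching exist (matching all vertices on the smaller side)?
Yes, perfect matching exists (size 4)

Perfect matching: {(W1,J5), (W2,J3), (W3,J2), (W4,J1)}
All 4 vertices on the smaller side are matched.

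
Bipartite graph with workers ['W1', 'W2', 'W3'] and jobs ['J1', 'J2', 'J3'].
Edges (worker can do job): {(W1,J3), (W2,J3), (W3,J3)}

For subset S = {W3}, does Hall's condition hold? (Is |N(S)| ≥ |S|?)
Yes: |N(S)| = 1, |S| = 1

Subset S = {W3}
Neighbors N(S) = {J3}

|N(S)| = 1, |S| = 1
Hall's condition: |N(S)| ≥ |S| is satisfied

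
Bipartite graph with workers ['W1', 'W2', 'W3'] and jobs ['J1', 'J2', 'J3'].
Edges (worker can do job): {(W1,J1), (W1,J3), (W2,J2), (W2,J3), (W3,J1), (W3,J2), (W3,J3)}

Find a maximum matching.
Matching: {(W1,J1), (W2,J2), (W3,J3)}

Maximum matching (size 3):
  W1 → J1
  W2 → J2
  W3 → J3

Each worker is assigned to at most one job, and each job to at most one worker.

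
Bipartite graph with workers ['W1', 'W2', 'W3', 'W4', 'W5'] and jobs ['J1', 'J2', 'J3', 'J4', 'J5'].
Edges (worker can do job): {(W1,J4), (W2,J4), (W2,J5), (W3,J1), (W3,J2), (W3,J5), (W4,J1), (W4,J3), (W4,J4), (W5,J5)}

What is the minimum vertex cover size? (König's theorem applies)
Minimum vertex cover size = 4

By König's theorem: in bipartite graphs,
min vertex cover = max matching = 4

Maximum matching has size 4, so minimum vertex cover also has size 4.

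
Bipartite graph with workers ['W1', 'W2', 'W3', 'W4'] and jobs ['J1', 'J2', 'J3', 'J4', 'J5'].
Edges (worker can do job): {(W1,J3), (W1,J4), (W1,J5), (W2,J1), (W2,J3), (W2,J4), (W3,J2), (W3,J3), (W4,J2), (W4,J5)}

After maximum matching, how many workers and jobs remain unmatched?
Unmatched: 0 workers, 1 jobs

Maximum matching size: 4
Workers: 4 total, 4 matched, 0 unmatched
Jobs: 5 total, 4 matched, 1 unmatched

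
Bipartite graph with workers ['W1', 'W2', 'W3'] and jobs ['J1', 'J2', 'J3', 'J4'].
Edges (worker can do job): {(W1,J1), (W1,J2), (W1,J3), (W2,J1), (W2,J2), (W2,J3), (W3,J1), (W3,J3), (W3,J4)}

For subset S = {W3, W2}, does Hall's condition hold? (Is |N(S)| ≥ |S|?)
Yes: |N(S)| = 4, |S| = 2

Subset S = {W3, W2}
Neighbors N(S) = {J1, J2, J3, J4}

|N(S)| = 4, |S| = 2
Hall's condition: |N(S)| ≥ |S| is satisfied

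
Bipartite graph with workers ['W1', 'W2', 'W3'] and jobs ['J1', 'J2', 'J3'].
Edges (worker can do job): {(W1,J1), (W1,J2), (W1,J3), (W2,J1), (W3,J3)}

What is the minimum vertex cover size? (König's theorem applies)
Minimum vertex cover size = 3

By König's theorem: in bipartite graphs,
min vertex cover = max matching = 3

Maximum matching has size 3, so minimum vertex cover also has size 3.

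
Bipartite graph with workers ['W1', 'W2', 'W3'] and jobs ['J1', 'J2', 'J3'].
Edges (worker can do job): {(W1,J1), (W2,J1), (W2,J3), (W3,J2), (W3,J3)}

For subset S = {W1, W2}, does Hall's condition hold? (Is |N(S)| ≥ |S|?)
Yes: |N(S)| = 2, |S| = 2

Subset S = {W1, W2}
Neighbors N(S) = {J1, J3}

|N(S)| = 2, |S| = 2
Hall's condition: |N(S)| ≥ |S| is satisfied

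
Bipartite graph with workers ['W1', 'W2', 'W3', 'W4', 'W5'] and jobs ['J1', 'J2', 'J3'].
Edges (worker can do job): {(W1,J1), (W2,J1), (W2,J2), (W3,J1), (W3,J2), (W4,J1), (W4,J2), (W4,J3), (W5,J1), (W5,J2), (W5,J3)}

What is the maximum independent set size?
Maximum independent set = 5

By König's theorem:
- Min vertex cover = Max matching = 3
- Max independent set = Total vertices - Min vertex cover
- Max independent set = 8 - 3 = 5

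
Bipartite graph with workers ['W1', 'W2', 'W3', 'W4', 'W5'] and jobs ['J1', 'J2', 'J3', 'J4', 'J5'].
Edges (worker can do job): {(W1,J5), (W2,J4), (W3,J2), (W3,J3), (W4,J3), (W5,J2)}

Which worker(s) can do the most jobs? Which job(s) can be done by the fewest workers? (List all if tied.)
Most versatile: W3 (2 jobs); Least covered: J1 (0 workers)

Worker degrees (jobs they can do): W1:1, W2:1, W3:2, W4:1, W5:1
Job degrees (workers who can do it): J1:0, J2:2, J3:2, J4:1, J5:1

Maximum worker degree is 2, achieved by: W3
Minimum job degree is 0, achieved by: J1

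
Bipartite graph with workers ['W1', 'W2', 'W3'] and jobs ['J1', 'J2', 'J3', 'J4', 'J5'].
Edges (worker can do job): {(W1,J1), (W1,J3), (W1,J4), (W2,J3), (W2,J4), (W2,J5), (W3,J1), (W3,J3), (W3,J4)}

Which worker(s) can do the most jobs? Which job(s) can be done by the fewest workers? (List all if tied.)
Most versatile: W1, W2, W3 (3 jobs); Least covered: J2 (0 workers)

Worker degrees (jobs they can do): W1:3, W2:3, W3:3
Job degrees (workers who can do it): J1:2, J2:0, J3:3, J4:3, J5:1

Maximum worker degree is 3, achieved by: W1, W2, W3
Minimum job degree is 0, achieved by: J2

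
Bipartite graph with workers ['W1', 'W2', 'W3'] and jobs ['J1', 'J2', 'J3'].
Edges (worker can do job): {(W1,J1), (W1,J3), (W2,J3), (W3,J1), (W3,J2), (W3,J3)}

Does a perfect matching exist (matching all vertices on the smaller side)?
Yes, perfect matching exists (size 3)

Perfect matching: {(W1,J1), (W2,J3), (W3,J2)}
All 3 vertices on the smaller side are matched.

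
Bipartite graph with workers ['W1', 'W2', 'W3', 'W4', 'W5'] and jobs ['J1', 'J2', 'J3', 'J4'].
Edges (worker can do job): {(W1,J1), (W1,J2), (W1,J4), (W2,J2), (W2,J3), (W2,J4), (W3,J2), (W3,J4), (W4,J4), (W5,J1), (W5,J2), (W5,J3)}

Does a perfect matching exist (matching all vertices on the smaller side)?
Yes, perfect matching exists (size 4)

Perfect matching: {(W1,J1), (W2,J2), (W3,J4), (W5,J3)}
All 4 vertices on the smaller side are matched.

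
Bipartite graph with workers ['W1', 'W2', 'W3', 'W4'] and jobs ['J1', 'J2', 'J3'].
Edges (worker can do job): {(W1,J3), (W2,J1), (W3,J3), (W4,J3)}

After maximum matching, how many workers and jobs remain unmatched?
Unmatched: 2 workers, 1 jobs

Maximum matching size: 2
Workers: 4 total, 2 matched, 2 unmatched
Jobs: 3 total, 2 matched, 1 unmatched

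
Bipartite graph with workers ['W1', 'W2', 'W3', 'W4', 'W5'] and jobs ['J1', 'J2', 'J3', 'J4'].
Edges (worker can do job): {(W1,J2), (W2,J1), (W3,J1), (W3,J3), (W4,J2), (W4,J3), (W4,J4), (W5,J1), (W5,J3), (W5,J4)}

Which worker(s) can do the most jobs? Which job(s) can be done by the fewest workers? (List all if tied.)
Most versatile: W4, W5 (3 jobs); Least covered: J2, J4 (2 workers)

Worker degrees (jobs they can do): W1:1, W2:1, W3:2, W4:3, W5:3
Job degrees (workers who can do it): J1:3, J2:2, J3:3, J4:2

Maximum worker degree is 3, achieved by: W4, W5
Minimum job degree is 2, achieved by: J2, J4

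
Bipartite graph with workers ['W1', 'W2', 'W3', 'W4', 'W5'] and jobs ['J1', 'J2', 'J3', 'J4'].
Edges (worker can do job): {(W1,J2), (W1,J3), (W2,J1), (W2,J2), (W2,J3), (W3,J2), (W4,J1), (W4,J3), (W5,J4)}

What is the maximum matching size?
Maximum matching size = 4

Maximum matching: {(W2,J1), (W3,J2), (W4,J3), (W5,J4)}
Size: 4

This assigns 4 workers to 4 distinct jobs.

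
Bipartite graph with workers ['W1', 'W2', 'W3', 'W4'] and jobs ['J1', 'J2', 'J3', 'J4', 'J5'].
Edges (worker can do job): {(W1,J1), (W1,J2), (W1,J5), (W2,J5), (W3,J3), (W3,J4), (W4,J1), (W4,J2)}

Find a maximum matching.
Matching: {(W1,J2), (W2,J5), (W3,J3), (W4,J1)}

Maximum matching (size 4):
  W1 → J2
  W2 → J5
  W3 → J3
  W4 → J1

Each worker is assigned to at most one job, and each job to at most one worker.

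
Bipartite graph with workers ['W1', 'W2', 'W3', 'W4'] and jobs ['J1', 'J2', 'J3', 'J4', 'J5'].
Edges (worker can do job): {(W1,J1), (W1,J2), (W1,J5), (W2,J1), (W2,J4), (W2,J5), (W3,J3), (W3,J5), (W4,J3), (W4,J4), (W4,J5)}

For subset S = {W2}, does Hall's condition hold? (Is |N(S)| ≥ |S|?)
Yes: |N(S)| = 3, |S| = 1

Subset S = {W2}
Neighbors N(S) = {J1, J4, J5}

|N(S)| = 3, |S| = 1
Hall's condition: |N(S)| ≥ |S| is satisfied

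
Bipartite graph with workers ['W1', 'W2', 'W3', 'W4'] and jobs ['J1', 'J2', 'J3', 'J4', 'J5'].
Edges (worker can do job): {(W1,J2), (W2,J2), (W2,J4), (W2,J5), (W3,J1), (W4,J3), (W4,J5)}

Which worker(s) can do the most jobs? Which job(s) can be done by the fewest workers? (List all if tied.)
Most versatile: W2 (3 jobs); Least covered: J1, J3, J4 (1 workers)

Worker degrees (jobs they can do): W1:1, W2:3, W3:1, W4:2
Job degrees (workers who can do it): J1:1, J2:2, J3:1, J4:1, J5:2

Maximum worker degree is 3, achieved by: W2
Minimum job degree is 1, achieved by: J1, J3, J4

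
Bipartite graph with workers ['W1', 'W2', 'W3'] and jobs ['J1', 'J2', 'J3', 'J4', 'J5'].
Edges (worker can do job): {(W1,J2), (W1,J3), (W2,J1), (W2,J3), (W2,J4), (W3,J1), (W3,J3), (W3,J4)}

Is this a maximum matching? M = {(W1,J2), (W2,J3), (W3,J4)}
Yes, size 3 is maximum

Proposed matching has size 3.
Maximum matching size for this graph: 3.

This is a maximum matching.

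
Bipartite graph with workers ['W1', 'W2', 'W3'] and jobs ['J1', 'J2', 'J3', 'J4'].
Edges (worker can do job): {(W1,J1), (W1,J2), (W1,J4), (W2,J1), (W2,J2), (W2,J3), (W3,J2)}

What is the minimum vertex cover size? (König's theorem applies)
Minimum vertex cover size = 3

By König's theorem: in bipartite graphs,
min vertex cover = max matching = 3

Maximum matching has size 3, so minimum vertex cover also has size 3.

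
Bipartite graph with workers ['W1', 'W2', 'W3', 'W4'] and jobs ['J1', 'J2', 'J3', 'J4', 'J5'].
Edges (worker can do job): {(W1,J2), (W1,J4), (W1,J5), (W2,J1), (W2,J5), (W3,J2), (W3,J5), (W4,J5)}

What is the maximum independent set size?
Maximum independent set = 5

By König's theorem:
- Min vertex cover = Max matching = 4
- Max independent set = Total vertices - Min vertex cover
- Max independent set = 9 - 4 = 5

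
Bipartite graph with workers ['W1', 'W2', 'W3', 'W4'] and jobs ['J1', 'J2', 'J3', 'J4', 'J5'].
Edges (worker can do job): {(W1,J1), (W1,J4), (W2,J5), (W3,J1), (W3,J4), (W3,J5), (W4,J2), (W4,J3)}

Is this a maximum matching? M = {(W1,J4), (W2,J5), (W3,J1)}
No, size 3 is not maximum

Proposed matching has size 3.
Maximum matching size for this graph: 4.

This is NOT maximum - can be improved to size 4.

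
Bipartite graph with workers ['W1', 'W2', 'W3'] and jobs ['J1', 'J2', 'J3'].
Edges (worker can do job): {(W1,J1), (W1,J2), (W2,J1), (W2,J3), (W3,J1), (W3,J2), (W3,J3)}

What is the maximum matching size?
Maximum matching size = 3

Maximum matching: {(W1,J2), (W2,J3), (W3,J1)}
Size: 3

This assigns 3 workers to 3 distinct jobs.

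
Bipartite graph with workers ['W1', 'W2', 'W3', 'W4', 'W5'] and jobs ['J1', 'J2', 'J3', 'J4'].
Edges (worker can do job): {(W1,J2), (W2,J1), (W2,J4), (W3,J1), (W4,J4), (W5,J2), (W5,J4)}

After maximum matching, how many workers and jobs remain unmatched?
Unmatched: 2 workers, 1 jobs

Maximum matching size: 3
Workers: 5 total, 3 matched, 2 unmatched
Jobs: 4 total, 3 matched, 1 unmatched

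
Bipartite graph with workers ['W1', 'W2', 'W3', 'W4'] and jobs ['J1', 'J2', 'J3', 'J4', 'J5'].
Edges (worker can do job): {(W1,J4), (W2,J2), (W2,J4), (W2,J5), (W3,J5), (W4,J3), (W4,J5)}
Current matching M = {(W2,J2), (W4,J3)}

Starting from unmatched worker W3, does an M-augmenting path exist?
Yes: W3 → J5

An M-augmenting path alternates non-matching / matching edges, starting and ending at unmatched vertices.
Path: W3 → J5
(J5 is unmatched in M, so the path is augmenting.)
Flipping edges along this path would increase |M| from 2 to 3.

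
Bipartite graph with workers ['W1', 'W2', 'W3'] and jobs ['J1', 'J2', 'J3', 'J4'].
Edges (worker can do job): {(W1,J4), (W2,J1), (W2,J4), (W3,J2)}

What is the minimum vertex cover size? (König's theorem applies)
Minimum vertex cover size = 3

By König's theorem: in bipartite graphs,
min vertex cover = max matching = 3

Maximum matching has size 3, so minimum vertex cover also has size 3.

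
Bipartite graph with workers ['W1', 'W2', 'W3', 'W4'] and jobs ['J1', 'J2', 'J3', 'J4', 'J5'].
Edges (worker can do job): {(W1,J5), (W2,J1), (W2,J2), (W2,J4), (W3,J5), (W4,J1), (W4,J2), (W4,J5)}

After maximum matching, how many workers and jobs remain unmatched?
Unmatched: 1 workers, 2 jobs

Maximum matching size: 3
Workers: 4 total, 3 matched, 1 unmatched
Jobs: 5 total, 3 matched, 2 unmatched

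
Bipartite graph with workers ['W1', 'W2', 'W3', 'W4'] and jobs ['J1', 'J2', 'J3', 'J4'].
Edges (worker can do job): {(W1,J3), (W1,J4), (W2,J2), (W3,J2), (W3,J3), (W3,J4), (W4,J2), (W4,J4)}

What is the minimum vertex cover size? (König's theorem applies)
Minimum vertex cover size = 3

By König's theorem: in bipartite graphs,
min vertex cover = max matching = 3

Maximum matching has size 3, so minimum vertex cover also has size 3.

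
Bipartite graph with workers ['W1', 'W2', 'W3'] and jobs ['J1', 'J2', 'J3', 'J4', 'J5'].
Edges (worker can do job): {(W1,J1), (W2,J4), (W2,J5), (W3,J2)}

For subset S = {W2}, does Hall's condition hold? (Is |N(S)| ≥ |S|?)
Yes: |N(S)| = 2, |S| = 1

Subset S = {W2}
Neighbors N(S) = {J4, J5}

|N(S)| = 2, |S| = 1
Hall's condition: |N(S)| ≥ |S| is satisfied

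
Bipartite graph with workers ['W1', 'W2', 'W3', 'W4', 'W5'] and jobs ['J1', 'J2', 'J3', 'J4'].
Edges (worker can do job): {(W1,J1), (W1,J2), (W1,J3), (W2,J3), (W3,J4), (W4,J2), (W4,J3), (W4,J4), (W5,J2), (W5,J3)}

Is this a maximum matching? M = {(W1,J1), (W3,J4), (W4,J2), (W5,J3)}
Yes, size 4 is maximum

Proposed matching has size 4.
Maximum matching size for this graph: 4.

This is a maximum matching.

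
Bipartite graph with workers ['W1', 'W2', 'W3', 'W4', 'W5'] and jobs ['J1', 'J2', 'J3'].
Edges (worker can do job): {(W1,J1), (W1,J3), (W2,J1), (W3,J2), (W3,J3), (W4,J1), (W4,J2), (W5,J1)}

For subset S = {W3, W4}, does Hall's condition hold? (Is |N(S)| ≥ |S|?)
Yes: |N(S)| = 3, |S| = 2

Subset S = {W3, W4}
Neighbors N(S) = {J1, J2, J3}

|N(S)| = 3, |S| = 2
Hall's condition: |N(S)| ≥ |S| is satisfied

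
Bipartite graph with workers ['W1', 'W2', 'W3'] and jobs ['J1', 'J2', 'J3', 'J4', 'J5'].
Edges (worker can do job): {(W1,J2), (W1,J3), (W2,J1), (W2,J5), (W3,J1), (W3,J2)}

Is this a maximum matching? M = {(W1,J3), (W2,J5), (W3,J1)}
Yes, size 3 is maximum

Proposed matching has size 3.
Maximum matching size for this graph: 3.

This is a maximum matching.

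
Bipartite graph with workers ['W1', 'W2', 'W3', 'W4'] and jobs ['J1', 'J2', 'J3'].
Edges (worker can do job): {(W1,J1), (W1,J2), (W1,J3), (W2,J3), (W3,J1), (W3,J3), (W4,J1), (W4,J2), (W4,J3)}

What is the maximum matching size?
Maximum matching size = 3

Maximum matching: {(W1,J2), (W3,J3), (W4,J1)}
Size: 3

This assigns 3 workers to 3 distinct jobs.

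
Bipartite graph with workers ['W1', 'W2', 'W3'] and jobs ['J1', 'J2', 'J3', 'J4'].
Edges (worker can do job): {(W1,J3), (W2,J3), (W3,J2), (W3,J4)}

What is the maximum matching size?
Maximum matching size = 2

Maximum matching: {(W1,J3), (W3,J2)}
Size: 2

This assigns 2 workers to 2 distinct jobs.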